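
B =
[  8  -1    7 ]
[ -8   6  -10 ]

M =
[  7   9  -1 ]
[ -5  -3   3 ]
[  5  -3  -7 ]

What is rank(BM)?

2

First compute BM:
[[ 96,  54, -60],
 [-136, -60,  96]]
Now row reduce the product.
R2 ← R2 + (17/12)·R1: [0, 33/2, 11]
2 nonzero rows, so rank(BM) = 2.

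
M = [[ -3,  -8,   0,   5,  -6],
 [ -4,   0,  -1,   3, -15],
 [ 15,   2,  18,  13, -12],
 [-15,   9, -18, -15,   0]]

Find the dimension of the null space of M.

2

Row reduce to echelon form.
R2 ← R2 − (4/3)·R1: [0, 32/3, -1, -11/3, -7]
R3 ← R3 + (5)·R1: [0, -38, 18, 38, -42]
R4 ← R4 − (5)·R1: [0, 49, -18, -40, 30]
R3 ← R3 + (57/16)·R2: [0, 0, 231/16, 399/16, -1071/16]
R4 ← R4 − (147/32)·R2: [0, 0, -429/32, -741/32, 1989/32]
R4 ← R4 + (13/14)·R3: [0, 0, 0, 0, 0]
3 nonzero rows, so rank(M) = 3.
M has 5 columns; by rank–nullity, nullity = 5 − 3 = 2.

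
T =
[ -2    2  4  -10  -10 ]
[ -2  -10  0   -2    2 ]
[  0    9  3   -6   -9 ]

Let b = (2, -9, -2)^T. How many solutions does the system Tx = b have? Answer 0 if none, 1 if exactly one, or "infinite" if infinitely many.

0

Row reduce the augmented matrix [T | b].
R2 ← R2 − R1: [0, -12, -4, 8, 12, -11]
R3 ← R3 + (3/4)·R2: [0, 0, 0, 0, 0, -41/4]
The echelon form has 3 nonzero rows; the last pivot sits in the augmented column, so rank(T) = 2 but rank([T|b]) = 3.
Since the ranks differ, the system is inconsistent.
It has no solutions.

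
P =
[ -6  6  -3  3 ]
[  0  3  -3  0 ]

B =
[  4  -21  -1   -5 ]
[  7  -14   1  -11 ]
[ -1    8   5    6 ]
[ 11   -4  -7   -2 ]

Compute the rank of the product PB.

2

First compute PB:
[[ 54,   6, -24, -60],
 [ 24, -66, -12, -51]]
Now row reduce the product.
R2 ← R2 − (4/9)·R1: [0, -206/3, -4/3, -73/3]
2 nonzero rows, so rank(PB) = 2.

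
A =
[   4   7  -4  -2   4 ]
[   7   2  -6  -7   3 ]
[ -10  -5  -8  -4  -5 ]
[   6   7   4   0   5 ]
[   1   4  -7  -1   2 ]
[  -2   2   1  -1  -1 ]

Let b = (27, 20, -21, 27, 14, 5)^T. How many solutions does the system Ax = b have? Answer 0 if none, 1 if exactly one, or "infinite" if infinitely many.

Row reduce the augmented matrix [A | b].
R2 ← R2 − (7/4)·R1: [0, -41/4, 1, -7/2, -4, -109/4]
R3 ← R3 + (5/2)·R1: [0, 25/2, -18, -9, 5, 93/2]
R4 ← R4 − (3/2)·R1: [0, -7/2, 10, 3, -1, -27/2]
R5 ← R5 − (1/4)·R1: [0, 9/4, -6, -1/2, 1, 29/4]
R6 ← R6 + (1/2)·R1: [0, 11/2, -1, -2, 1, 37/2]
R3 ← R3 + (50/41)·R2: [0, 0, -688/41, -544/41, 5/41, 544/41]
R4 ← R4 − (14/41)·R2: [0, 0, 396/41, 172/41, 15/41, -172/41]
R5 ← R5 + (9/41)·R2: [0, 0, -237/41, -52/41, 5/41, 52/41]
R6 ← R6 + (22/41)·R2: [0, 0, -19/41, -159/41, -47/41, 159/41]
R4 ← R4 + (99/172)·R3: [0, 0, 0, -148/43, 75/172, 148/43]
R5 ← R5 − (237/688)·R3: [0, 0, 0, 142/43, 55/688, -142/43]
R6 ← R6 − (19/688)·R3: [0, 0, 0, -151/43, -791/688, 151/43]
R5 ← R5 + (71/74)·R4: [0, 0, 0, 0, 295/592, 0]
R6 ← R6 − (151/148)·R4: [0, 0, 0, 0, -59/37, 0]
R6 ← R6 + (16/5)·R5: [0, 0, 0, 0, 0, 0]
The echelon form has 5 nonzero rows, and every pivot lies in the first 5 columns, so rank(A) = rank([A|b]) = 5.
The system is consistent.
rank = 5 = number of unknowns, so the solution is unique.

1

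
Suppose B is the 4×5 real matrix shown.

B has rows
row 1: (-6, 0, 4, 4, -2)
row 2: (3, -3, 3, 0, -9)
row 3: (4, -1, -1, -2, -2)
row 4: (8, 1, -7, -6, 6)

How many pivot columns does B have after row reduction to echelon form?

Row reduce to echelon form.
R2 ← R2 + (1/2)·R1: [0, -3, 5, 2, -10]
R3 ← R3 + (2/3)·R1: [0, -1, 5/3, 2/3, -10/3]
R4 ← R4 + (4/3)·R1: [0, 1, -5/3, -2/3, 10/3]
R3 ← R3 − (1/3)·R2: [0, 0, 0, 0, 0]
R4 ← R4 + (1/3)·R2: [0, 0, 0, 0, 0]
Echelon form has 2 nonzero rows, so rank(B) = 2.
Each nonzero row contributes one pivot column: 2 pivot columns.

2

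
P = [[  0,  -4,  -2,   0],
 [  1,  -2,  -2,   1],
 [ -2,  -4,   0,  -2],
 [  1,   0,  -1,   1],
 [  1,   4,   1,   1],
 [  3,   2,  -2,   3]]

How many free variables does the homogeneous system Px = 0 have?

2

Row reduce to echelon form.
Swap R1 ↔ R2
R3 ← R3 + (2)·R1: [0, -8, -4, 0]
R4 ← R4 − R1: [0, 2, 1, 0]
R5 ← R5 − R1: [0, 6, 3, 0]
R6 ← R6 − (3)·R1: [0, 8, 4, 0]
R3 ← R3 − (2)·R2: [0, 0, 0, 0]
R4 ← R4 + (1/2)·R2: [0, 0, 0, 0]
R5 ← R5 + (3/2)·R2: [0, 0, 0, 0]
R6 ← R6 + (2)·R2: [0, 0, 0, 0]
2 nonzero rows, so rank(P) = 2.
P has 4 columns; by rank–nullity, nullity = 4 − 2 = 2.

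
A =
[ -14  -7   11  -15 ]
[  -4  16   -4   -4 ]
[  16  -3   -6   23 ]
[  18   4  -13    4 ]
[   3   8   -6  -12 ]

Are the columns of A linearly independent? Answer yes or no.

yes

Row reduce A to echelon form.
R2 ← R2 − (2/7)·R1: [0, 18, -50/7, 2/7]
R3 ← R3 + (8/7)·R1: [0, -11, 46/7, 41/7]
R4 ← R4 + (9/7)·R1: [0, -5, 8/7, -107/7]
R5 ← R5 + (3/14)·R1: [0, 13/2, -51/14, -213/14]
R3 ← R3 + (11/18)·R2: [0, 0, 139/63, 380/63]
R4 ← R4 + (5/18)·R2: [0, 0, -53/63, -958/63]
R5 ← R5 − (13/36)·R2: [0, 0, -67/63, -965/63]
R4 ← R4 + (53/139)·R3: [0, 0, 0, -1794/139]
R5 ← R5 + (67/139)·R3: [0, 0, 0, -1725/139]
R5 ← R5 − (25/26)·R4: [0, 0, 0, 0]
4 pivots among 4 columns.
Every column is a pivot column, so the columns are linearly independent.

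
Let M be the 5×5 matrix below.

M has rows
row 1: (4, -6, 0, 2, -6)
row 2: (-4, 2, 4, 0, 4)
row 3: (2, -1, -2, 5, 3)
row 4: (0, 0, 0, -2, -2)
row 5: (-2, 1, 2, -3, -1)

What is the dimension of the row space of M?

Row reduce to echelon form.
R2 ← R2 + R1: [0, -4, 4, 2, -2]
R3 ← R3 − (1/2)·R1: [0, 2, -2, 4, 6]
R5 ← R5 + (1/2)·R1: [0, -2, 2, -2, -4]
R3 ← R3 + (1/2)·R2: [0, 0, 0, 5, 5]
R5 ← R5 − (1/2)·R2: [0, 0, 0, -3, -3]
R4 ← R4 + (2/5)·R3: [0, 0, 0, 0, 0]
R5 ← R5 + (3/5)·R3: [0, 0, 0, 0, 0]
Echelon form has 3 nonzero rows, so rank(M) = 3.
The row space has dimension equal to the rank: 3.

3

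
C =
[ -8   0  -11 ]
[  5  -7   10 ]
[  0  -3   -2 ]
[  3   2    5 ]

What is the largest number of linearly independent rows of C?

Row reduce to echelon form.
R2 ← R2 + (5/8)·R1: [0, -7, 25/8]
R4 ← R4 + (3/8)·R1: [0, 2, 7/8]
R3 ← R3 − (3/7)·R2: [0, 0, -187/56]
R4 ← R4 + (2/7)·R2: [0, 0, 99/56]
R4 ← R4 + (9/17)·R3: [0, 0, 0]
Echelon form has 3 nonzero rows, so rank(C) = 3.
The rank gives the maximum number of linearly independent rows: 3.

3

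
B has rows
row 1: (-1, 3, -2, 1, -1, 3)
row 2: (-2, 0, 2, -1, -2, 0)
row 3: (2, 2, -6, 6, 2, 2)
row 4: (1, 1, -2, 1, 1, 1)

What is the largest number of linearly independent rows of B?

3

Row reduce to echelon form.
R2 ← R2 − (2)·R1: [0, -6, 6, -3, 0, -6]
R3 ← R3 + (2)·R1: [0, 8, -10, 8, 0, 8]
R4 ← R4 + R1: [0, 4, -4, 2, 0, 4]
R3 ← R3 + (4/3)·R2: [0, 0, -2, 4, 0, 0]
R4 ← R4 + (2/3)·R2: [0, 0, 0, 0, 0, 0]
Echelon form has 3 nonzero rows, so rank(B) = 3.
The rank gives the maximum number of linearly independent rows: 3.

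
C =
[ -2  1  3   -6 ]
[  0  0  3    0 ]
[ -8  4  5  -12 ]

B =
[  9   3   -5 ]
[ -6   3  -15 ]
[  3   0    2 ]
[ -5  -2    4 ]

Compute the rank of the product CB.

2

First compute CB:
[[ 15,   9, -23],
 [  9,   0,   6],
 [-21,  12, -58]]
Now row reduce the product.
R2 ← R2 − (3/5)·R1: [0, -27/5, 99/5]
R3 ← R3 + (7/5)·R1: [0, 123/5, -451/5]
R3 ← R3 + (41/9)·R2: [0, 0, 0]
2 nonzero rows, so rank(CB) = 2.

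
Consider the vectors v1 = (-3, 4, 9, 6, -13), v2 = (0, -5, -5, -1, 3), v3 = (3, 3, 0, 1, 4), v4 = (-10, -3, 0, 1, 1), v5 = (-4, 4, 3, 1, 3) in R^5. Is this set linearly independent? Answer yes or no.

no

Form the matrix with these vectors as rows and row reduce.
R3 ← R3 + R1: [0, 7, 9, 7, -9]
R4 ← R4 − (10/3)·R1: [0, -49/3, -30, -19, 133/3]
R5 ← R5 − (4/3)·R1: [0, -4/3, -9, -7, 61/3]
R3 ← R3 + (7/5)·R2: [0, 0, 2, 28/5, -24/5]
R4 ← R4 − (49/15)·R2: [0, 0, -41/3, -236/15, 518/15]
R5 ← R5 − (4/15)·R2: [0, 0, -23/3, -101/15, 293/15]
R4 ← R4 + (41/6)·R3: [0, 0, 0, 338/15, 26/15]
R5 ← R5 + (23/6)·R3: [0, 0, 0, 221/15, 17/15]
R5 ← R5 − (17/26)·R4: [0, 0, 0, 0, 0]
4 nonzero rows, so the 5 vectors span a space of dimension 4.
Since 4 < 5, the vectors are linearly dependent.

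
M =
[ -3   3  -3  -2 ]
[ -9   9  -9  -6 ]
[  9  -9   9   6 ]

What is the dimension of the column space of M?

Row reduce to echelon form.
R2 ← R2 − (3)·R1: [0, 0, 0, 0]
R3 ← R3 + (3)·R1: [0, 0, 0, 0]
Echelon form has 1 nonzero row, so rank(M) = 1.
The column space has dimension equal to the rank: 1.

1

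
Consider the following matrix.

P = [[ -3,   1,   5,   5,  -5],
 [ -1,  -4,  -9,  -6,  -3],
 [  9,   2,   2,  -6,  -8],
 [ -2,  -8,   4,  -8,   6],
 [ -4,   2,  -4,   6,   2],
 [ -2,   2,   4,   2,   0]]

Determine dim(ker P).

Row reduce to echelon form.
R2 ← R2 − (1/3)·R1: [0, -13/3, -32/3, -23/3, -4/3]
R3 ← R3 + (3)·R1: [0, 5, 17, 9, -23]
R4 ← R4 − (2/3)·R1: [0, -26/3, 2/3, -34/3, 28/3]
R5 ← R5 − (4/3)·R1: [0, 2/3, -32/3, -2/3, 26/3]
R6 ← R6 − (2/3)·R1: [0, 4/3, 2/3, -4/3, 10/3]
R3 ← R3 + (15/13)·R2: [0, 0, 61/13, 2/13, -319/13]
R4 ← R4 − (2)·R2: [0, 0, 22, 4, 12]
R5 ← R5 + (2/13)·R2: [0, 0, -160/13, -24/13, 110/13]
R6 ← R6 + (4/13)·R2: [0, 0, -34/13, -48/13, 38/13]
R4 ← R4 − (286/61)·R3: [0, 0, 0, 200/61, 7750/61]
R5 ← R5 + (160/61)·R3: [0, 0, 0, -88/61, -3410/61]
R6 ← R6 + (34/61)·R3: [0, 0, 0, -220/61, -656/61]
R5 ← R5 + (11/25)·R4: [0, 0, 0, 0, 0]
R6 ← R6 + (11/10)·R4: [0, 0, 0, 0, 129]
Swap R5 ↔ R6
5 nonzero rows, so rank(P) = 5.
P has 5 columns; by rank–nullity, nullity = 5 − 5 = 0.

0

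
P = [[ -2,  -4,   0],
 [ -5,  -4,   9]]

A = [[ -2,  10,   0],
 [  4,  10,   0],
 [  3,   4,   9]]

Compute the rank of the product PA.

First compute PA:
[[-12, -60,   0],
 [ 21, -54,  81]]
Now row reduce the product.
R2 ← R2 + (7/4)·R1: [0, -159, 81]
2 nonzero rows, so rank(PA) = 2.

2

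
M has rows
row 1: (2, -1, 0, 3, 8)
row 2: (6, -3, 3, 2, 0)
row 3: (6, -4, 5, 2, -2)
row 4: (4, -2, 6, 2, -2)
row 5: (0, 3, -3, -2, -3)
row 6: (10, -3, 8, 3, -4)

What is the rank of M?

Row reduce to echelon form.
R2 ← R2 − (3)·R1: [0, 0, 3, -7, -24]
R3 ← R3 − (3)·R1: [0, -1, 5, -7, -26]
R4 ← R4 − (2)·R1: [0, 0, 6, -4, -18]
R6 ← R6 − (5)·R1: [0, 2, 8, -12, -44]
Swap R2 ↔ R3
R5 ← R5 + (3)·R2: [0, 0, 12, -23, -81]
R6 ← R6 + (2)·R2: [0, 0, 18, -26, -96]
R4 ← R4 − (2)·R3: [0, 0, 0, 10, 30]
R5 ← R5 − (4)·R3: [0, 0, 0, 5, 15]
R6 ← R6 − (6)·R3: [0, 0, 0, 16, 48]
R5 ← R5 − (1/2)·R4: [0, 0, 0, 0, 0]
R6 ← R6 − (8/5)·R4: [0, 0, 0, 0, 0]
Echelon form has 4 nonzero rows, so rank(M) = 4.

4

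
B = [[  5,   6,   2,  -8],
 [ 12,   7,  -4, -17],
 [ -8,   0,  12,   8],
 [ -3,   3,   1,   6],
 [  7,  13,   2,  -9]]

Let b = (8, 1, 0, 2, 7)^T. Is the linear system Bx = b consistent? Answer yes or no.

Row reduce the augmented matrix [B | b].
R2 ← R2 − (12/5)·R1: [0, -37/5, -44/5, 11/5, -91/5]
R3 ← R3 + (8/5)·R1: [0, 48/5, 76/5, -24/5, 64/5]
R4 ← R4 + (3/5)·R1: [0, 33/5, 11/5, 6/5, 34/5]
R5 ← R5 − (7/5)·R1: [0, 23/5, -4/5, 11/5, -21/5]
R3 ← R3 + (48/37)·R2: [0, 0, 140/37, -72/37, -400/37]
R4 ← R4 + (33/37)·R2: [0, 0, -209/37, 117/37, -349/37]
R5 ← R5 + (23/37)·R2: [0, 0, -232/37, 132/37, -574/37]
R4 ← R4 + (209/140)·R3: [0, 0, 0, 9/35, -179/7]
R5 ← R5 + (58/35)·R3: [0, 0, 0, 12/35, -234/7]
R5 ← R5 − (4/3)·R4: [0, 0, 0, 0, 2/3]
The echelon form has 5 nonzero rows; the last pivot sits in the augmented column, so rank(B) = 4 but rank([B|b]) = 5.
Since the ranks differ, the system is inconsistent.

no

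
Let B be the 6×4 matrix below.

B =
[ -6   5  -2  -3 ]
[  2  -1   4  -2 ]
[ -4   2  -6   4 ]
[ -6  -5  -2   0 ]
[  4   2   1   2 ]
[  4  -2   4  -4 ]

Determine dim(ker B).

Row reduce to echelon form.
R2 ← R2 + (1/3)·R1: [0, 2/3, 10/3, -3]
R3 ← R3 − (2/3)·R1: [0, -4/3, -14/3, 6]
R4 ← R4 − R1: [0, -10, 0, 3]
R5 ← R5 + (2/3)·R1: [0, 16/3, -1/3, 0]
R6 ← R6 + (2/3)·R1: [0, 4/3, 8/3, -6]
R3 ← R3 + (2)·R2: [0, 0, 2, 0]
R4 ← R4 + (15)·R2: [0, 0, 50, -42]
R5 ← R5 − (8)·R2: [0, 0, -27, 24]
R6 ← R6 − (2)·R2: [0, 0, -4, 0]
R4 ← R4 − (25)·R3: [0, 0, 0, -42]
R5 ← R5 + (27/2)·R3: [0, 0, 0, 24]
R6 ← R6 + (2)·R3: [0, 0, 0, 0]
R5 ← R5 + (4/7)·R4: [0, 0, 0, 0]
4 nonzero rows, so rank(B) = 4.
B has 4 columns; by rank–nullity, nullity = 4 − 4 = 0.

0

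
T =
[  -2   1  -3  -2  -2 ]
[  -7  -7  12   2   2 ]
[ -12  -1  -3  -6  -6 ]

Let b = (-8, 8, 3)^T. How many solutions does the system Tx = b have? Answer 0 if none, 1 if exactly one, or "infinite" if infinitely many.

0

Row reduce the augmented matrix [T | b].
R2 ← R2 − (7/2)·R1: [0, -21/2, 45/2, 9, 9, 36]
R3 ← R3 − (6)·R1: [0, -7, 15, 6, 6, 51]
R3 ← R3 − (2/3)·R2: [0, 0, 0, 0, 0, 27]
The echelon form has 3 nonzero rows; the last pivot sits in the augmented column, so rank(T) = 2 but rank([T|b]) = 3.
Since the ranks differ, the system is inconsistent.
It has no solutions.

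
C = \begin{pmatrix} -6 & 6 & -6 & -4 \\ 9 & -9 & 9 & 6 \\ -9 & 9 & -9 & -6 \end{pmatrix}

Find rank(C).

1

Row reduce to echelon form.
R2 ← R2 + (3/2)·R1: [0, 0, 0, 0]
R3 ← R3 − (3/2)·R1: [0, 0, 0, 0]
Echelon form has 1 nonzero row, so rank(C) = 1.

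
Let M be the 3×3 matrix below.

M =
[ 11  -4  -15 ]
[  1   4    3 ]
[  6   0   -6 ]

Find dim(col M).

2

Row reduce to echelon form.
R2 ← R2 − (1/11)·R1: [0, 48/11, 48/11]
R3 ← R3 − (6/11)·R1: [0, 24/11, 24/11]
R3 ← R3 − (1/2)·R2: [0, 0, 0]
Echelon form has 2 nonzero rows, so rank(M) = 2.
The column space has dimension equal to the rank: 2.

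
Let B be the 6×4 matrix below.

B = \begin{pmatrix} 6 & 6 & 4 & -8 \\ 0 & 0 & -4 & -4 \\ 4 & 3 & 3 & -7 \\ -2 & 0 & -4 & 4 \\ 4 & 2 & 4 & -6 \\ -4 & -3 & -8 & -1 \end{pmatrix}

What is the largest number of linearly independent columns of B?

Row reduce to echelon form.
R3 ← R3 − (2/3)·R1: [0, -1, 1/3, -5/3]
R4 ← R4 + (1/3)·R1: [0, 2, -8/3, 4/3]
R5 ← R5 − (2/3)·R1: [0, -2, 4/3, -2/3]
R6 ← R6 + (2/3)·R1: [0, 1, -16/3, -19/3]
Swap R2 ↔ R3
R4 ← R4 + (2)·R2: [0, 0, -2, -2]
R5 ← R5 − (2)·R2: [0, 0, 2/3, 8/3]
R6 ← R6 + R2: [0, 0, -5, -8]
R4 ← R4 − (1/2)·R3: [0, 0, 0, 0]
R5 ← R5 + (1/6)·R3: [0, 0, 0, 2]
R6 ← R6 − (5/4)·R3: [0, 0, 0, -3]
Swap R4 ↔ R5
R6 ← R6 + (3/2)·R4: [0, 0, 0, 0]
Echelon form has 4 nonzero rows, so rank(B) = 4.
The rank gives the maximum number of linearly independent columns: 4.

4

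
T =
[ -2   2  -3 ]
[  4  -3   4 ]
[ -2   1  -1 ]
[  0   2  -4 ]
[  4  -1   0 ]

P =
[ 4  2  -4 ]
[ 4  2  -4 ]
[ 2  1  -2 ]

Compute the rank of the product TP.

1

First compute TP:
[[ -6,  -3,   6],
 [ 12,   6, -12],
 [ -6,  -3,   6],
 [  0,   0,   0],
 [ 12,   6, -12]]
Now row reduce the product.
R2 ← R2 + (2)·R1: [0, 0, 0]
R3 ← R3 − R1: [0, 0, 0]
R5 ← R5 + (2)·R1: [0, 0, 0]
1 nonzero row, so rank(TP) = 1.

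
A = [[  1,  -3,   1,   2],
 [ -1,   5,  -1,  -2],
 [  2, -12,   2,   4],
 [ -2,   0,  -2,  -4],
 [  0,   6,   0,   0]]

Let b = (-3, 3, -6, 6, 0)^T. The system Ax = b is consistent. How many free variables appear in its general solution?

Row reduce the augmented matrix [A | b].
R2 ← R2 + R1: [0, 2, 0, 0, 0]
R3 ← R3 − (2)·R1: [0, -6, 0, 0, 0]
R4 ← R4 + (2)·R1: [0, -6, 0, 0, 0]
R3 ← R3 + (3)·R2: [0, 0, 0, 0, 0]
R4 ← R4 + (3)·R2: [0, 0, 0, 0, 0]
R5 ← R5 − (3)·R2: [0, 0, 0, 0, 0]
The echelon form has 2 nonzero rows, and every pivot lies in the first 4 columns, so rank(A) = rank([A|b]) = 2.
The system is consistent.
Free variables = (unknowns) − (rank) = 4 − 2 = 2.

2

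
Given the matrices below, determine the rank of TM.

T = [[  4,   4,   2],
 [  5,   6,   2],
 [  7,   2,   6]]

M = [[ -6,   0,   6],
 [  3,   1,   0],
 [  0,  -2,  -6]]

2

First compute TM:
[[-12,   0,  12],
 [-12,   2,  18],
 [-36, -10,   6]]
Now row reduce the product.
R2 ← R2 − R1: [0, 2, 6]
R3 ← R3 − (3)·R1: [0, -10, -30]
R3 ← R3 + (5)·R2: [0, 0, 0]
2 nonzero rows, so rank(TM) = 2.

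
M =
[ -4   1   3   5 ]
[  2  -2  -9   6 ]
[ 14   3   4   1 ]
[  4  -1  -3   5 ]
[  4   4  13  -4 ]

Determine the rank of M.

Row reduce to echelon form.
R2 ← R2 + (1/2)·R1: [0, -3/2, -15/2, 17/2]
R3 ← R3 + (7/2)·R1: [0, 13/2, 29/2, 37/2]
R4 ← R4 + R1: [0, 0, 0, 10]
R5 ← R5 + R1: [0, 5, 16, 1]
R3 ← R3 + (13/3)·R2: [0, 0, -18, 166/3]
R5 ← R5 + (10/3)·R2: [0, 0, -9, 88/3]
R5 ← R5 − (1/2)·R3: [0, 0, 0, 5/3]
R5 ← R5 − (1/6)·R4: [0, 0, 0, 0]
Echelon form has 4 nonzero rows, so rank(M) = 4.

4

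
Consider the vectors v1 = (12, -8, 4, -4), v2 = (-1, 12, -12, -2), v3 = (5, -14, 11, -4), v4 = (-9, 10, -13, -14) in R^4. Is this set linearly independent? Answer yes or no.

no

Form the matrix with these vectors as rows and row reduce.
R2 ← R2 + (1/12)·R1: [0, 34/3, -35/3, -7/3]
R3 ← R3 − (5/12)·R1: [0, -32/3, 28/3, -7/3]
R4 ← R4 + (3/4)·R1: [0, 4, -10, -17]
R3 ← R3 + (16/17)·R2: [0, 0, -28/17, -77/17]
R4 ← R4 − (6/17)·R2: [0, 0, -100/17, -275/17]
R4 ← R4 − (25/7)·R3: [0, 0, 0, 0]
3 nonzero rows, so the 4 vectors span a space of dimension 3.
Since 3 < 4, the vectors are linearly dependent.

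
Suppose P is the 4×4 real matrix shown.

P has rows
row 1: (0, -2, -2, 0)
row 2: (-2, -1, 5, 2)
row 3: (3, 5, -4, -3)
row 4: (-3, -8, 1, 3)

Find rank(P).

Row reduce to echelon form.
Swap R1 ↔ R2
R3 ← R3 + (3/2)·R1: [0, 7/2, 7/2, 0]
R4 ← R4 − (3/2)·R1: [0, -13/2, -13/2, 0]
R3 ← R3 + (7/4)·R2: [0, 0, 0, 0]
R4 ← R4 − (13/4)·R2: [0, 0, 0, 0]
Echelon form has 2 nonzero rows, so rank(P) = 2.

2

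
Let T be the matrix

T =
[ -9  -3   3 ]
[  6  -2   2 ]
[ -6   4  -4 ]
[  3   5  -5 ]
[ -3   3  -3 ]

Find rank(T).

2

Row reduce to echelon form.
R2 ← R2 + (2/3)·R1: [0, -4, 4]
R3 ← R3 − (2/3)·R1: [0, 6, -6]
R4 ← R4 + (1/3)·R1: [0, 4, -4]
R5 ← R5 − (1/3)·R1: [0, 4, -4]
R3 ← R3 + (3/2)·R2: [0, 0, 0]
R4 ← R4 + R2: [0, 0, 0]
R5 ← R5 + R2: [0, 0, 0]
Echelon form has 2 nonzero rows, so rank(T) = 2.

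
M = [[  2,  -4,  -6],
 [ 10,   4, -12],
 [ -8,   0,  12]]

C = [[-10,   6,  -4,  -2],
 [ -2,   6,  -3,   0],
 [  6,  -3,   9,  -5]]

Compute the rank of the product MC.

First compute MC:
[[-48,   6, -50,  26],
 [-180, 120, -160,  40],
 [152, -84, 140, -44]]
Now row reduce the product.
R2 ← R2 − (15/4)·R1: [0, 195/2, 55/2, -115/2]
R3 ← R3 + (19/6)·R1: [0, -65, -55/3, 115/3]
R3 ← R3 + (2/3)·R2: [0, 0, 0, 0]
2 nonzero rows, so rank(MC) = 2.

2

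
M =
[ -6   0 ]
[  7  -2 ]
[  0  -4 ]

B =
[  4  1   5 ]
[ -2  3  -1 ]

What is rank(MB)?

First compute MB:
[[-24,  -6, -30],
 [ 32,   1,  37],
 [  8, -12,   4]]
Now row reduce the product.
R2 ← R2 + (4/3)·R1: [0, -7, -3]
R3 ← R3 + (1/3)·R1: [0, -14, -6]
R3 ← R3 − (2)·R2: [0, 0, 0]
2 nonzero rows, so rank(MB) = 2.

2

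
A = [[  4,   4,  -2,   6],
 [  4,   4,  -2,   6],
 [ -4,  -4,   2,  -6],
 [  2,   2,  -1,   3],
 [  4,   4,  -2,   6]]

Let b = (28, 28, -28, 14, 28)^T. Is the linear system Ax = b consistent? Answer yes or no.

Row reduce the augmented matrix [A | b].
R2 ← R2 − R1: [0, 0, 0, 0, 0]
R3 ← R3 + R1: [0, 0, 0, 0, 0]
R4 ← R4 − (1/2)·R1: [0, 0, 0, 0, 0]
R5 ← R5 − R1: [0, 0, 0, 0, 0]
The echelon form has 1 nonzero rows, and every pivot lies in the first 4 columns, so rank(A) = rank([A|b]) = 1.
The system is consistent.

yes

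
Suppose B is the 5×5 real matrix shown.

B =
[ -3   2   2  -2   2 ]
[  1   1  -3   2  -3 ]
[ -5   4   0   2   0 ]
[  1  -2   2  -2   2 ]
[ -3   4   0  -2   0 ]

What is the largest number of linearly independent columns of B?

Row reduce to echelon form.
R2 ← R2 + (1/3)·R1: [0, 5/3, -7/3, 4/3, -7/3]
R3 ← R3 − (5/3)·R1: [0, 2/3, -10/3, 16/3, -10/3]
R4 ← R4 + (1/3)·R1: [0, -4/3, 8/3, -8/3, 8/3]
R5 ← R5 − R1: [0, 2, -2, 0, -2]
R3 ← R3 − (2/5)·R2: [0, 0, -12/5, 24/5, -12/5]
R4 ← R4 + (4/5)·R2: [0, 0, 4/5, -8/5, 4/5]
R5 ← R5 − (6/5)·R2: [0, 0, 4/5, -8/5, 4/5]
R4 ← R4 + (1/3)·R3: [0, 0, 0, 0, 0]
R5 ← R5 + (1/3)·R3: [0, 0, 0, 0, 0]
Echelon form has 3 nonzero rows, so rank(B) = 3.
The rank gives the maximum number of linearly independent columns: 3.

3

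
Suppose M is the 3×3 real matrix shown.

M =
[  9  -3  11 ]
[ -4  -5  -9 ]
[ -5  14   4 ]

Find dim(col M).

3

Row reduce to echelon form.
R2 ← R2 + (4/9)·R1: [0, -19/3, -37/9]
R3 ← R3 + (5/9)·R1: [0, 37/3, 91/9]
R3 ← R3 + (37/19)·R2: [0, 0, 40/19]
Echelon form has 3 nonzero rows, so rank(M) = 3.
The column space has dimension equal to the rank: 3.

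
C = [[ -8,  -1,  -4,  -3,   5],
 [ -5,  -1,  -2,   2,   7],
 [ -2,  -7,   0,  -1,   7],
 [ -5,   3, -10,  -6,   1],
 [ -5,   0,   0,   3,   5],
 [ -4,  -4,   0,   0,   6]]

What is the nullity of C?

Row reduce to echelon form.
R2 ← R2 − (5/8)·R1: [0, -3/8, 1/2, 31/8, 31/8]
R3 ← R3 − (1/4)·R1: [0, -27/4, 1, -1/4, 23/4]
R4 ← R4 − (5/8)·R1: [0, 29/8, -15/2, -33/8, -17/8]
R5 ← R5 − (5/8)·R1: [0, 5/8, 5/2, 39/8, 15/8]
R6 ← R6 − (1/2)·R1: [0, -7/2, 2, 3/2, 7/2]
R3 ← R3 − (18)·R2: [0, 0, -8, -70, -64]
R4 ← R4 + (29/3)·R2: [0, 0, -8/3, 100/3, 106/3]
R5 ← R5 + (5/3)·R2: [0, 0, 10/3, 34/3, 25/3]
R6 ← R6 − (28/3)·R2: [0, 0, -8/3, -104/3, -98/3]
R4 ← R4 − (1/3)·R3: [0, 0, 0, 170/3, 170/3]
R5 ← R5 + (5/12)·R3: [0, 0, 0, -107/6, -55/3]
R6 ← R6 − (1/3)·R3: [0, 0, 0, -34/3, -34/3]
R5 ← R5 + (107/340)·R4: [0, 0, 0, 0, -1/2]
R6 ← R6 + (1/5)·R4: [0, 0, 0, 0, 0]
5 nonzero rows, so rank(C) = 5.
C has 5 columns; by rank–nullity, nullity = 5 − 5 = 0.

0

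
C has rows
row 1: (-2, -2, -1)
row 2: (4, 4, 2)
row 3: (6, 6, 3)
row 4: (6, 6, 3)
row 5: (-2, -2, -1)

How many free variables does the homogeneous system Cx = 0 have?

Row reduce to echelon form.
R2 ← R2 + (2)·R1: [0, 0, 0]
R3 ← R3 + (3)·R1: [0, 0, 0]
R4 ← R4 + (3)·R1: [0, 0, 0]
R5 ← R5 − R1: [0, 0, 0]
1 nonzero row, so rank(C) = 1.
C has 3 columns; by rank–nullity, nullity = 3 − 1 = 2.

2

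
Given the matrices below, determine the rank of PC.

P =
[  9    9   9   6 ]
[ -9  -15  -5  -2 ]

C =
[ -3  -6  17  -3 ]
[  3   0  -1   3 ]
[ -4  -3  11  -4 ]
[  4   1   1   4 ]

First compute PC:
[[-12, -75, 249, -12],
 [ -6,  67, -195,  -6]]
Now row reduce the product.
R2 ← R2 − (1/2)·R1: [0, 209/2, -639/2, 0]
2 nonzero rows, so rank(PC) = 2.

2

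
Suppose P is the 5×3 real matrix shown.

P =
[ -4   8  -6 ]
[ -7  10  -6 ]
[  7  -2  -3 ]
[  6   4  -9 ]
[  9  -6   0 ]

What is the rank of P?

2

Row reduce to echelon form.
R2 ← R2 − (7/4)·R1: [0, -4, 9/2]
R3 ← R3 + (7/4)·R1: [0, 12, -27/2]
R4 ← R4 + (3/2)·R1: [0, 16, -18]
R5 ← R5 + (9/4)·R1: [0, 12, -27/2]
R3 ← R3 + (3)·R2: [0, 0, 0]
R4 ← R4 + (4)·R2: [0, 0, 0]
R5 ← R5 + (3)·R2: [0, 0, 0]
Echelon form has 2 nonzero rows, so rank(P) = 2.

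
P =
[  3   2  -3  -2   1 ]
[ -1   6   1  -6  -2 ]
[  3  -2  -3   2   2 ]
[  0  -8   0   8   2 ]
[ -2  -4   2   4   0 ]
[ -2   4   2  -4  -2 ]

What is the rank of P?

2

Row reduce to echelon form.
R2 ← R2 + (1/3)·R1: [0, 20/3, 0, -20/3, -5/3]
R3 ← R3 − R1: [0, -4, 0, 4, 1]
R5 ← R5 + (2/3)·R1: [0, -8/3, 0, 8/3, 2/3]
R6 ← R6 + (2/3)·R1: [0, 16/3, 0, -16/3, -4/3]
R3 ← R3 + (3/5)·R2: [0, 0, 0, 0, 0]
R4 ← R4 + (6/5)·R2: [0, 0, 0, 0, 0]
R5 ← R5 + (2/5)·R2: [0, 0, 0, 0, 0]
R6 ← R6 − (4/5)·R2: [0, 0, 0, 0, 0]
Echelon form has 2 nonzero rows, so rank(P) = 2.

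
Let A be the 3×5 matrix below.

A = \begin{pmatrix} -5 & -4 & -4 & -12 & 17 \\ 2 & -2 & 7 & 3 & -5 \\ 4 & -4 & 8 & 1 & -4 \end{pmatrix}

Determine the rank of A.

3

Row reduce to echelon form.
R2 ← R2 + (2/5)·R1: [0, -18/5, 27/5, -9/5, 9/5]
R3 ← R3 + (4/5)·R1: [0, -36/5, 24/5, -43/5, 48/5]
R3 ← R3 − (2)·R2: [0, 0, -6, -5, 6]
Echelon form has 3 nonzero rows, so rank(A) = 3.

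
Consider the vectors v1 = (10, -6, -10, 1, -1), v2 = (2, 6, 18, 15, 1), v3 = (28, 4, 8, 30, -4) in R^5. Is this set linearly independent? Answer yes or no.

Form the matrix with these vectors as rows and row reduce.
R2 ← R2 − (1/5)·R1: [0, 36/5, 20, 74/5, 6/5]
R3 ← R3 − (14/5)·R1: [0, 104/5, 36, 136/5, -6/5]
R3 ← R3 − (26/9)·R2: [0, 0, -196/9, -140/9, -14/3]
3 nonzero rows, so the 3 vectors span a space of dimension 3.
Since 3 = 3, the vectors are linearly independent.

yes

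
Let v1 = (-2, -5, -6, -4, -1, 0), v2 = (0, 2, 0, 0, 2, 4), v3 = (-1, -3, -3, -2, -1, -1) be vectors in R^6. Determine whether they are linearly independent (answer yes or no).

no

Form the matrix with these vectors as rows and row reduce.
R3 ← R3 − (1/2)·R1: [0, -1/2, 0, 0, -1/2, -1]
R3 ← R3 + (1/4)·R2: [0, 0, 0, 0, 0, 0]
2 nonzero rows, so the 3 vectors span a space of dimension 2.
Since 2 < 3, the vectors are linearly dependent.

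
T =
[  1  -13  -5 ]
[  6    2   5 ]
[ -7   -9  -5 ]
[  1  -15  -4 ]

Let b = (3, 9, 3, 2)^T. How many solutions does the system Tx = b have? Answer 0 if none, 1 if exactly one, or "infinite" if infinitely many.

Row reduce the augmented matrix [T | b].
R2 ← R2 − (6)·R1: [0, 80, 35, -9]
R3 ← R3 + (7)·R1: [0, -100, -40, 24]
R4 ← R4 − R1: [0, -2, 1, -1]
R3 ← R3 + (5/4)·R2: [0, 0, 15/4, 51/4]
R4 ← R4 + (1/40)·R2: [0, 0, 15/8, -49/40]
R4 ← R4 − (1/2)·R3: [0, 0, 0, -38/5]
The echelon form has 4 nonzero rows; the last pivot sits in the augmented column, so rank(T) = 3 but rank([T|b]) = 4.
Since the ranks differ, the system is inconsistent.
It has no solutions.

0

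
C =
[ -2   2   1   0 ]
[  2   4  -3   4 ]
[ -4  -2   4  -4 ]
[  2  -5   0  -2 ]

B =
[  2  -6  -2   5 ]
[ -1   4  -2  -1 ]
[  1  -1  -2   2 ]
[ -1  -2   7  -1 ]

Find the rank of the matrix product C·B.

First compute CB:
[[ -5,  19,  -2, -10],
 [ -7,  -1,  22,  -4],
 [  2,  20, -24,  -6],
 [ 11, -28,  -8,  17]]
Now row reduce the product.
R2 ← R2 − (7/5)·R1: [0, -138/5, 124/5, 10]
R3 ← R3 + (2/5)·R1: [0, 138/5, -124/5, -10]
R4 ← R4 + (11/5)·R1: [0, 69/5, -62/5, -5]
R3 ← R3 + R2: [0, 0, 0, 0]
R4 ← R4 + (1/2)·R2: [0, 0, 0, 0]
2 nonzero rows, so rank(CB) = 2.

2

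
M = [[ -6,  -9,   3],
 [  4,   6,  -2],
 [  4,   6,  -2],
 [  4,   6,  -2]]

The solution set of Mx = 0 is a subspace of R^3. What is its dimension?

Row reduce to echelon form.
R2 ← R2 + (2/3)·R1: [0, 0, 0]
R3 ← R3 + (2/3)·R1: [0, 0, 0]
R4 ← R4 + (2/3)·R1: [0, 0, 0]
1 nonzero row, so rank(M) = 1.
M has 3 columns; by rank–nullity, nullity = 3 − 1 = 2.

2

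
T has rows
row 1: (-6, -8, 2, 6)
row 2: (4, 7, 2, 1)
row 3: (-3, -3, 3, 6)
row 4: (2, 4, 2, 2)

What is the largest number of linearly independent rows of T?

Row reduce to echelon form.
R2 ← R2 + (2/3)·R1: [0, 5/3, 10/3, 5]
R3 ← R3 − (1/2)·R1: [0, 1, 2, 3]
R4 ← R4 + (1/3)·R1: [0, 4/3, 8/3, 4]
R3 ← R3 − (3/5)·R2: [0, 0, 0, 0]
R4 ← R4 − (4/5)·R2: [0, 0, 0, 0]
Echelon form has 2 nonzero rows, so rank(T) = 2.
The rank gives the maximum number of linearly independent rows: 2.

2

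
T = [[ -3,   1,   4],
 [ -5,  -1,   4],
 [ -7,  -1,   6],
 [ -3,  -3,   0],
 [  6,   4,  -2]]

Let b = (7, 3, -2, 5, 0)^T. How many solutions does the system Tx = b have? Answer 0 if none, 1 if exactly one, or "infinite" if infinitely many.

0

Row reduce the augmented matrix [T | b].
R2 ← R2 − (5/3)·R1: [0, -8/3, -8/3, -26/3]
R3 ← R3 − (7/3)·R1: [0, -10/3, -10/3, -55/3]
R4 ← R4 − R1: [0, -4, -4, -2]
R5 ← R5 + (2)·R1: [0, 6, 6, 14]
R3 ← R3 − (5/4)·R2: [0, 0, 0, -15/2]
R4 ← R4 − (3/2)·R2: [0, 0, 0, 11]
R5 ← R5 + (9/4)·R2: [0, 0, 0, -11/2]
R4 ← R4 + (22/15)·R3: [0, 0, 0, 0]
R5 ← R5 − (11/15)·R3: [0, 0, 0, 0]
The echelon form has 3 nonzero rows; the last pivot sits in the augmented column, so rank(T) = 2 but rank([T|b]) = 3.
Since the ranks differ, the system is inconsistent.
It has no solutions.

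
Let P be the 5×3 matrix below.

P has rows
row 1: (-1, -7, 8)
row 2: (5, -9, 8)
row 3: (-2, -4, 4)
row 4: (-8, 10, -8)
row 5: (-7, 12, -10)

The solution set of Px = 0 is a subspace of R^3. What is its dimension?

0

Row reduce to echelon form.
R2 ← R2 + (5)·R1: [0, -44, 48]
R3 ← R3 − (2)·R1: [0, 10, -12]
R4 ← R4 − (8)·R1: [0, 66, -72]
R5 ← R5 − (7)·R1: [0, 61, -66]
R3 ← R3 + (5/22)·R2: [0, 0, -12/11]
R4 ← R4 + (3/2)·R2: [0, 0, 0]
R5 ← R5 + (61/44)·R2: [0, 0, 6/11]
R5 ← R5 + (1/2)·R3: [0, 0, 0]
3 nonzero rows, so rank(P) = 3.
P has 3 columns; by rank–nullity, nullity = 3 − 3 = 0.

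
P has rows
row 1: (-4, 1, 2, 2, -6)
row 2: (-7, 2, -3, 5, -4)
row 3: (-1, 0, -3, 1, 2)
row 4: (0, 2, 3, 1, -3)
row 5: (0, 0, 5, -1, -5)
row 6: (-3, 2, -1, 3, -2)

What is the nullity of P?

2

Row reduce to echelon form.
R2 ← R2 − (7/4)·R1: [0, 1/4, -13/2, 3/2, 13/2]
R3 ← R3 − (1/4)·R1: [0, -1/4, -7/2, 1/2, 7/2]
R6 ← R6 − (3/4)·R1: [0, 5/4, -5/2, 3/2, 5/2]
R3 ← R3 + R2: [0, 0, -10, 2, 10]
R4 ← R4 − (8)·R2: [0, 0, 55, -11, -55]
R6 ← R6 − (5)·R2: [0, 0, 30, -6, -30]
R4 ← R4 + (11/2)·R3: [0, 0, 0, 0, 0]
R5 ← R5 + (1/2)·R3: [0, 0, 0, 0, 0]
R6 ← R6 + (3)·R3: [0, 0, 0, 0, 0]
3 nonzero rows, so rank(P) = 3.
P has 5 columns; by rank–nullity, nullity = 5 − 3 = 2.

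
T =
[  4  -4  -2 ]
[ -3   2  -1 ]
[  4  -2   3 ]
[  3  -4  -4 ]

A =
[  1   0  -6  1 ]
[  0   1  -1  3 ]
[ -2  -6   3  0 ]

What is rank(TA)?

2

First compute TA:
[[  8,   8, -26,  -8],
 [ -1,   8,  13,   3],
 [ -2, -20, -13,  -2],
 [ 11,  20, -26,  -9]]
Now row reduce the product.
R2 ← R2 + (1/8)·R1: [0, 9, 39/4, 2]
R3 ← R3 + (1/4)·R1: [0, -18, -39/2, -4]
R4 ← R4 − (11/8)·R1: [0, 9, 39/4, 2]
R3 ← R3 + (2)·R2: [0, 0, 0, 0]
R4 ← R4 − R2: [0, 0, 0, 0]
2 nonzero rows, so rank(TA) = 2.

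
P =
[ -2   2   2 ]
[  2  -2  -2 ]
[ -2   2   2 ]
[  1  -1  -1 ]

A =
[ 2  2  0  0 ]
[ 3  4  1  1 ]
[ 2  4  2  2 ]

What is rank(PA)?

1

First compute PA:
[[  6,  12,   6,   6],
 [ -6, -12,  -6,  -6],
 [  6,  12,   6,   6],
 [ -3,  -6,  -3,  -3]]
Now row reduce the product.
R2 ← R2 + R1: [0, 0, 0, 0]
R3 ← R3 − R1: [0, 0, 0, 0]
R4 ← R4 + (1/2)·R1: [0, 0, 0, 0]
1 nonzero row, so rank(PA) = 1.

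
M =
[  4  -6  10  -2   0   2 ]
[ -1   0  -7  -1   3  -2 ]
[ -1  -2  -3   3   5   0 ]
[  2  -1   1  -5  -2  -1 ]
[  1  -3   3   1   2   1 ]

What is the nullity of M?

3

Row reduce to echelon form.
R2 ← R2 + (1/4)·R1: [0, -3/2, -9/2, -3/2, 3, -3/2]
R3 ← R3 + (1/4)·R1: [0, -7/2, -1/2, 5/2, 5, 1/2]
R4 ← R4 − (1/2)·R1: [0, 2, -4, -4, -2, -2]
R5 ← R5 − (1/4)·R1: [0, -3/2, 1/2, 3/2, 2, 1/2]
R3 ← R3 − (7/3)·R2: [0, 0, 10, 6, -2, 4]
R4 ← R4 + (4/3)·R2: [0, 0, -10, -6, 2, -4]
R5 ← R5 − R2: [0, 0, 5, 3, -1, 2]
R4 ← R4 + R3: [0, 0, 0, 0, 0, 0]
R5 ← R5 − (1/2)·R3: [0, 0, 0, 0, 0, 0]
3 nonzero rows, so rank(M) = 3.
M has 6 columns; by rank–nullity, nullity = 6 − 3 = 3.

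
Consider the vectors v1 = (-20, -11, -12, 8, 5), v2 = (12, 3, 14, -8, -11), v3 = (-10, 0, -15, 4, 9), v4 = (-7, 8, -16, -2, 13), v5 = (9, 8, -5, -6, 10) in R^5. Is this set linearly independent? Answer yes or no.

Form the matrix with these vectors as rows and row reduce.
R2 ← R2 + (3/5)·R1: [0, -18/5, 34/5, -16/5, -8]
R3 ← R3 − (1/2)·R1: [0, 11/2, -9, 0, 13/2]
R4 ← R4 − (7/20)·R1: [0, 237/20, -59/5, -24/5, 45/4]
R5 ← R5 + (9/20)·R1: [0, 61/20, -52/5, -12/5, 49/4]
R3 ← R3 + (55/36)·R2: [0, 0, 25/18, -44/9, -103/18]
R4 ← R4 + (79/24)·R2: [0, 0, 127/12, -46/3, -181/12]
R5 ← R5 + (61/72)·R2: [0, 0, -167/36, -46/9, 197/36]
R4 ← R4 − (381/50)·R3: [0, 0, 0, 548/25, 713/25]
R5 ← R5 + (167/50)·R3: [0, 0, 0, -536/25, -341/25]
R5 ← R5 + (134/137)·R4: [0, 0, 0, 0, 1953/137]
5 nonzero rows, so the 5 vectors span a space of dimension 5.
Since 5 = 5, the vectors are linearly independent.

yes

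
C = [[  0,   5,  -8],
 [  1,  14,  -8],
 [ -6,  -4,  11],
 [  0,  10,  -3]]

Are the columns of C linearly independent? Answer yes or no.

Row reduce C to echelon form.
Swap R1 ↔ R2
R3 ← R3 + (6)·R1: [0, 80, -37]
R3 ← R3 − (16)·R2: [0, 0, 91]
R4 ← R4 − (2)·R2: [0, 0, 13]
R4 ← R4 − (1/7)·R3: [0, 0, 0]
3 pivots among 3 columns.
Every column is a pivot column, so the columns are linearly independent.

yes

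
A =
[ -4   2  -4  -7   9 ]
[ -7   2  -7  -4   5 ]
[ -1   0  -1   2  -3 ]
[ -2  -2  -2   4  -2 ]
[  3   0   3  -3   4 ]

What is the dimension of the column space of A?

3

Row reduce to echelon form.
R2 ← R2 − (7/4)·R1: [0, -3/2, 0, 33/4, -43/4]
R3 ← R3 − (1/4)·R1: [0, -1/2, 0, 15/4, -21/4]
R4 ← R4 − (1/2)·R1: [0, -3, 0, 15/2, -13/2]
R5 ← R5 + (3/4)·R1: [0, 3/2, 0, -33/4, 43/4]
R3 ← R3 − (1/3)·R2: [0, 0, 0, 1, -5/3]
R4 ← R4 − (2)·R2: [0, 0, 0, -9, 15]
R5 ← R5 + R2: [0, 0, 0, 0, 0]
R4 ← R4 + (9)·R3: [0, 0, 0, 0, 0]
Echelon form has 3 nonzero rows, so rank(A) = 3.
The column space has dimension equal to the rank: 3.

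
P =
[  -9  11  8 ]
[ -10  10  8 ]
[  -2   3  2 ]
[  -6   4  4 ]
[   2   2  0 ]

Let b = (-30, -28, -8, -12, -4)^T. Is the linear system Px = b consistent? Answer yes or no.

yes

Row reduce the augmented matrix [P | b].
R2 ← R2 − (10/9)·R1: [0, -20/9, -8/9, 16/3]
R3 ← R3 − (2/9)·R1: [0, 5/9, 2/9, -4/3]
R4 ← R4 − (2/3)·R1: [0, -10/3, -4/3, 8]
R5 ← R5 + (2/9)·R1: [0, 40/9, 16/9, -32/3]
R3 ← R3 + (1/4)·R2: [0, 0, 0, 0]
R4 ← R4 − (3/2)·R2: [0, 0, 0, 0]
R5 ← R5 + (2)·R2: [0, 0, 0, 0]
The echelon form has 2 nonzero rows, and every pivot lies in the first 3 columns, so rank(P) = rank([P|b]) = 2.
The system is consistent.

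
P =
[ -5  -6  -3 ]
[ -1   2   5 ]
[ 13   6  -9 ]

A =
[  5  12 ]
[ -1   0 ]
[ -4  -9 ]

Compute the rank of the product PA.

First compute PA:
[[ -7, -33],
 [-27, -57],
 [ 95, 237]]
Now row reduce the product.
R2 ← R2 − (27/7)·R1: [0, 492/7]
R3 ← R3 + (95/7)·R1: [0, -1476/7]
R3 ← R3 + (3)·R2: [0, 0]
2 nonzero rows, so rank(PA) = 2.

2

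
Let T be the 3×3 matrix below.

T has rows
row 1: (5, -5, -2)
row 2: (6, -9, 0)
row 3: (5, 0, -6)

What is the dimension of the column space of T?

2

Row reduce to echelon form.
R2 ← R2 − (6/5)·R1: [0, -3, 12/5]
R3 ← R3 − R1: [0, 5, -4]
R3 ← R3 + (5/3)·R2: [0, 0, 0]
Echelon form has 2 nonzero rows, so rank(T) = 2.
The column space has dimension equal to the rank: 2.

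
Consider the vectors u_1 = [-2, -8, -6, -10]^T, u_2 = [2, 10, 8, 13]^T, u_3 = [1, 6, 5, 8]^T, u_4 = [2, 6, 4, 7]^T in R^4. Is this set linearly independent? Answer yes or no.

no

Form the matrix with these vectors as rows and row reduce.
R2 ← R2 + R1: [0, 2, 2, 3]
R3 ← R3 + (1/2)·R1: [0, 2, 2, 3]
R4 ← R4 + R1: [0, -2, -2, -3]
R3 ← R3 − R2: [0, 0, 0, 0]
R4 ← R4 + R2: [0, 0, 0, 0]
2 nonzero rows, so the 4 vectors span a space of dimension 2.
Since 2 < 4, the vectors are linearly dependent.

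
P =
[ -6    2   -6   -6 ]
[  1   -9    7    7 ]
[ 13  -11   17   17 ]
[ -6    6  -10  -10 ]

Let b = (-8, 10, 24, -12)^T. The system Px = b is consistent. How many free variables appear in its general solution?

Row reduce the augmented matrix [P | b].
R2 ← R2 + (1/6)·R1: [0, -26/3, 6, 6, 26/3]
R3 ← R3 + (13/6)·R1: [0, -20/3, 4, 4, 20/3]
R4 ← R4 − R1: [0, 4, -4, -4, -4]
R3 ← R3 − (10/13)·R2: [0, 0, -8/13, -8/13, 0]
R4 ← R4 + (6/13)·R2: [0, 0, -16/13, -16/13, 0]
R4 ← R4 − (2)·R3: [0, 0, 0, 0, 0]
The echelon form has 3 nonzero rows, and every pivot lies in the first 4 columns, so rank(P) = rank([P|b]) = 3.
The system is consistent.
Free variables = (unknowns) − (rank) = 4 − 3 = 1.

1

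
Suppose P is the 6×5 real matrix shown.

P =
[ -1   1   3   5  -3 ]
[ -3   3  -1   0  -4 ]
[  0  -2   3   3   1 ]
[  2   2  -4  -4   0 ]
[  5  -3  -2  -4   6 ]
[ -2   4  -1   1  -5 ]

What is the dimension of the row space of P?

Row reduce to echelon form.
R2 ← R2 − (3)·R1: [0, 0, -10, -15, 5]
R4 ← R4 + (2)·R1: [0, 4, 2, 6, -6]
R5 ← R5 + (5)·R1: [0, 2, 13, 21, -9]
R6 ← R6 − (2)·R1: [0, 2, -7, -9, 1]
Swap R2 ↔ R3
R4 ← R4 + (2)·R2: [0, 0, 8, 12, -4]
R5 ← R5 + R2: [0, 0, 16, 24, -8]
R6 ← R6 + R2: [0, 0, -4, -6, 2]
R4 ← R4 + (4/5)·R3: [0, 0, 0, 0, 0]
R5 ← R5 + (8/5)·R3: [0, 0, 0, 0, 0]
R6 ← R6 − (2/5)·R3: [0, 0, 0, 0, 0]
Echelon form has 3 nonzero rows, so rank(P) = 3.
The row space has dimension equal to the rank: 3.

3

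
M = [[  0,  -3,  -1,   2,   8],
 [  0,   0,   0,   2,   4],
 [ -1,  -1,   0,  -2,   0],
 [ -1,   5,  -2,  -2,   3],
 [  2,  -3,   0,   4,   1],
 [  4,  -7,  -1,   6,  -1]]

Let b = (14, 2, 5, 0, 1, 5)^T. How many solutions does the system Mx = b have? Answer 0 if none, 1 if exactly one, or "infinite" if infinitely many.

Row reduce the augmented matrix [M | b].
Swap R1 ↔ R3
R4 ← R4 − R1: [0, 6, -2, 0, 3, -5]
R5 ← R5 + (2)·R1: [0, -5, 0, 0, 1, 11]
R6 ← R6 + (4)·R1: [0, -11, -1, -2, -1, 25]
Swap R2 ↔ R3
R4 ← R4 + (2)·R2: [0, 0, -4, 4, 19, 23]
R5 ← R5 − (5/3)·R2: [0, 0, 5/3, -10/3, -37/3, -37/3]
R6 ← R6 − (11/3)·R2: [0, 0, 8/3, -28/3, -91/3, -79/3]
Swap R3 ↔ R4
R5 ← R5 + (5/12)·R3: [0, 0, 0, -5/3, -53/12, -11/4]
R6 ← R6 + (2/3)·R3: [0, 0, 0, -20/3, -53/3, -11]
R5 ← R5 + (5/6)·R4: [0, 0, 0, 0, -13/12, -13/12]
R6 ← R6 + (10/3)·R4: [0, 0, 0, 0, -13/3, -13/3]
R6 ← R6 − (4)·R5: [0, 0, 0, 0, 0, 0]
The echelon form has 5 nonzero rows, and every pivot lies in the first 5 columns, so rank(M) = rank([M|b]) = 5.
The system is consistent.
rank = 5 = number of unknowns, so the solution is unique.

1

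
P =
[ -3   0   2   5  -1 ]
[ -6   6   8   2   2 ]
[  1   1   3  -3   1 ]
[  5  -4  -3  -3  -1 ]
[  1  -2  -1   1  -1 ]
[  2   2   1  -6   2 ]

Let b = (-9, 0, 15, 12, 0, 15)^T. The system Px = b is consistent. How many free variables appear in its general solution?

Row reduce the augmented matrix [P | b].
R2 ← R2 − (2)·R1: [0, 6, 4, -8, 4, 18]
R3 ← R3 + (1/3)·R1: [0, 1, 11/3, -4/3, 2/3, 12]
R4 ← R4 + (5/3)·R1: [0, -4, 1/3, 16/3, -8/3, -3]
R5 ← R5 + (1/3)·R1: [0, -2, -1/3, 8/3, -4/3, -3]
R6 ← R6 + (2/3)·R1: [0, 2, 7/3, -8/3, 4/3, 9]
R3 ← R3 − (1/6)·R2: [0, 0, 3, 0, 0, 9]
R4 ← R4 + (2/3)·R2: [0, 0, 3, 0, 0, 9]
R5 ← R5 + (1/3)·R2: [0, 0, 1, 0, 0, 3]
R6 ← R6 − (1/3)·R2: [0, 0, 1, 0, 0, 3]
R4 ← R4 − R3: [0, 0, 0, 0, 0, 0]
R5 ← R5 − (1/3)·R3: [0, 0, 0, 0, 0, 0]
R6 ← R6 − (1/3)·R3: [0, 0, 0, 0, 0, 0]
The echelon form has 3 nonzero rows, and every pivot lies in the first 5 columns, so rank(P) = rank([P|b]) = 3.
The system is consistent.
Free variables = (unknowns) − (rank) = 5 − 3 = 2.

2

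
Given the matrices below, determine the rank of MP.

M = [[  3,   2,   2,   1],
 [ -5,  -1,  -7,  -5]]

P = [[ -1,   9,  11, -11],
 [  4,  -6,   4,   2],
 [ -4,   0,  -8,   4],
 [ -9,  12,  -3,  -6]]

First compute MP:
[[-12,  27,  22, -27],
 [ 74, -99,  12,  55]]
Now row reduce the product.
R2 ← R2 + (37/6)·R1: [0, 135/2, 443/3, -223/2]
2 nonzero rows, so rank(MP) = 2.

2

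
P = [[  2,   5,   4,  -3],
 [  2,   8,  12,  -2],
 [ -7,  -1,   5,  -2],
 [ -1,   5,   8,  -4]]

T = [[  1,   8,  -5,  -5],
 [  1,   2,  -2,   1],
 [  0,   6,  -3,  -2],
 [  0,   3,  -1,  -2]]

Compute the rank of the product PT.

First compute PT:
[[  7,  41, -29,  -7],
 [ 10,  98, -60, -22],
 [ -8, -34,  24,  28],
 [  4,  38, -25,   2]]
Now row reduce the product.
R2 ← R2 − (10/7)·R1: [0, 276/7, -130/7, -12]
R3 ← R3 + (8/7)·R1: [0, 90/7, -64/7, 20]
R4 ← R4 − (4/7)·R1: [0, 102/7, -59/7, 6]
R3 ← R3 − (15/46)·R2: [0, 0, -71/23, 550/23]
R4 ← R4 − (17/46)·R2: [0, 0, -36/23, 240/23]
R4 ← R4 − (36/71)·R3: [0, 0, 0, -120/71]
4 nonzero rows, so rank(PT) = 4.

4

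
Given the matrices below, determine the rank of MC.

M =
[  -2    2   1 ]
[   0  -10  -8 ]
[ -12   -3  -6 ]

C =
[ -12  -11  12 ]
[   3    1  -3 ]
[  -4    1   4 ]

First compute MC:
[[ 26,  25, -26],
 [  2, -18,  -2],
 [159, 123, -159]]
Now row reduce the product.
R2 ← R2 − (1/13)·R1: [0, -259/13, 0]
R3 ← R3 − (159/26)·R1: [0, -777/26, 0]
R3 ← R3 − (3/2)·R2: [0, 0, 0]
2 nonzero rows, so rank(MC) = 2.

2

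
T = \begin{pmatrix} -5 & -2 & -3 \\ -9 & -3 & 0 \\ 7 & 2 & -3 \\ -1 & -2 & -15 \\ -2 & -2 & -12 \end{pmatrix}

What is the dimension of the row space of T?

2

Row reduce to echelon form.
R2 ← R2 − (9/5)·R1: [0, 3/5, 27/5]
R3 ← R3 + (7/5)·R1: [0, -4/5, -36/5]
R4 ← R4 − (1/5)·R1: [0, -8/5, -72/5]
R5 ← R5 − (2/5)·R1: [0, -6/5, -54/5]
R3 ← R3 + (4/3)·R2: [0, 0, 0]
R4 ← R4 + (8/3)·R2: [0, 0, 0]
R5 ← R5 + (2)·R2: [0, 0, 0]
Echelon form has 2 nonzero rows, so rank(T) = 2.
The row space has dimension equal to the rank: 2.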